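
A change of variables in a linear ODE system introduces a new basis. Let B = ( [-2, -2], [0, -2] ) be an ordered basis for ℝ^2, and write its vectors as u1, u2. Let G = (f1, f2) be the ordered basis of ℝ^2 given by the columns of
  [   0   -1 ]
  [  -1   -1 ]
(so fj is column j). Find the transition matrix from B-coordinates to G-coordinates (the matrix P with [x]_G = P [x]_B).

Column j of P is [uj]_G, since P maps B-coordinates to G-coordinates.
Expressing u1 in G: u1 = 0·f1 + 2f2, so column 1 of P is [0, 2].
Doing the same for each uj gives P = [[0, 2], [2, 0]].

[[0, 2], [2, 0]]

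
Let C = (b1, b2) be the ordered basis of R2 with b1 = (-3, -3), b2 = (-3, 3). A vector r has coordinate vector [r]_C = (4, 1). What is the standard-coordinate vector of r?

(-15, -9)

r = M [r]_C, where M has columns b1, b2.
Carrying out the matrix-vector product, r = (-15, -9).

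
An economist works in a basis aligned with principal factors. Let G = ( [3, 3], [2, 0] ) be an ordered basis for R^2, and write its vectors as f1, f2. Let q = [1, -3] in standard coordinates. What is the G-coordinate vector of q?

We seek scalars with c_1 f1 + c_2 f2 = q; equivalently solve M c = q where the columns of M are f1, f2.
System: 3c_1 + 2c_2 = 1, 3c_1 + 0c_2 = -3; solving gives c_1 = -1, c_2 = 2.
Check: -f1 + 2f2 = [1, -3].

[-1, 2]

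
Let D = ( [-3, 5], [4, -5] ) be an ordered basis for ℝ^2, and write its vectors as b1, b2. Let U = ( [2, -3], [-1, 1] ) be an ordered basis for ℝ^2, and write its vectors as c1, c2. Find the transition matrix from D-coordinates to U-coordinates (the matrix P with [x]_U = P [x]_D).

[[-2, 1], [-1, -2]]

Column j of P is [bj]_U, since P maps D-coordinates to U-coordinates.
Expressing b1 in U: b1 = -2c1 - c2, so column 1 of P is [-2, -1].
Doing the same for each bj gives P = [[-2, 1], [-1, -2]].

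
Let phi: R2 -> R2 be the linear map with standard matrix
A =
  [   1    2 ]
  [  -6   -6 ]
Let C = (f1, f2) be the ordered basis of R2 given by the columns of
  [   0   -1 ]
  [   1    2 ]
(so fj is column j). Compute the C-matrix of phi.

The j-th column of [phi]_C is [phi(fj)]_C.
phi(f1) = A f1 = [2, -6] = -2f1 - 2f2, so column 1 is [-2, -2].
Repeating for f2 and assembling the columns gives [[-2, 0], [-2, -3]].

[[-2, 0], [-2, -3]]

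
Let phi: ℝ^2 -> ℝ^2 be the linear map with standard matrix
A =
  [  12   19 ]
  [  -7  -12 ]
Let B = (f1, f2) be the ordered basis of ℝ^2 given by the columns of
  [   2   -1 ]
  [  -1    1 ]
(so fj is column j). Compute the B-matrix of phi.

[[3, 2], [1, -3]]

With P the matrix whose columns are f1, f2, [phi]_B = P^(-1) A P.
Column by column: phi(f1) = A f1 = <5, -2>; its B-coordinates <3, 1> give column 1.
Continuing for each basis vector yields [phi]_B = [[3, 2], [1, -3]].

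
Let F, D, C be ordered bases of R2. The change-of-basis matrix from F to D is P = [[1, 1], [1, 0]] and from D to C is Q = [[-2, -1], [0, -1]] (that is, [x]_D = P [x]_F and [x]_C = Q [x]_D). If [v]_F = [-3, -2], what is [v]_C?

[13, 3]

Apply P to get D-coordinates [-5, -3], then Q to get C-coordinates.
The result is [v]_C = [13, 3].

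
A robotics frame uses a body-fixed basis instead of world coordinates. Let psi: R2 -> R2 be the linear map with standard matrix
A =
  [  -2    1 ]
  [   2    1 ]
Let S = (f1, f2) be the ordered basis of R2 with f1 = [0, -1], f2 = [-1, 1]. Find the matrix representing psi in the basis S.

The j-th column of [psi]_S is [psi(fj)]_S.
psi(f1) = A f1 = [-1, -1] = 2f1 + f2, so column 1 is [2, 1].
Repeating for f2 and assembling the columns gives [[2, -2], [1, -3]].

[[2, -2], [1, -3]]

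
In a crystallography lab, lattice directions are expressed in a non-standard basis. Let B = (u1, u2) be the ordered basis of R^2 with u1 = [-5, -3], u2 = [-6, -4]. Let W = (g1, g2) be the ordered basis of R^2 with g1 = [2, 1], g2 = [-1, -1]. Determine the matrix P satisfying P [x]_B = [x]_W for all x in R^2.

[[-2, -2], [1, 2]]

Column j of P is [uj]_W, since P maps B-coordinates to W-coordinates.
Expressing u1 in W: u1 = -2g1 + g2, so column 1 of P is [-2, 1].
Doing the same for each uj gives P = [[-2, -2], [1, 2]].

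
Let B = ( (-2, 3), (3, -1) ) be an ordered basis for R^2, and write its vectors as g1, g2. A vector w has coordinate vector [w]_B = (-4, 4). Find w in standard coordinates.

The coordinates say w = -4g1 + 4g2; adding the scaled basis vectors gives (20, -16).

(20, -16)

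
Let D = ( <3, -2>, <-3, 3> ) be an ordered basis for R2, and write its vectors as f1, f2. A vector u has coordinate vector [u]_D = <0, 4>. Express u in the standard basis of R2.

<-12, 12>

By definition u = 0·f1 + 4f2.
Summing componentwise gives <-12, 12>.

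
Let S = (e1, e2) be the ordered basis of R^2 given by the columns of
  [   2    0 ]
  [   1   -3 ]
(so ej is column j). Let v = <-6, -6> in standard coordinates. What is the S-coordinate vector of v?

Write v = c_1 e1 + c_2 e2 and solve for the c_i.
System: 2c_1 + 0c_2 = -6, c_1 - 3c_2 = -6; solving gives c_1 = -3, c_2 = 1.
Check: -3e1 + e2 = <-6, -6>.

<-3, 1>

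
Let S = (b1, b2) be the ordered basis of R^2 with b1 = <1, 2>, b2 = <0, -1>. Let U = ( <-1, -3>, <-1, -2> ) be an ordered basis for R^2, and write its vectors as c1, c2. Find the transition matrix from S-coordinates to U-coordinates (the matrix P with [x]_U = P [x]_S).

Let M have columns bj and N have columns cj. Then for every x, N [x]_U = x = M [x]_S, so P = N^(-1) M.
Since det N = -1, N^(-1) has integer entries; multiplying gives P = [[0, 1], [-1, -1]].

[[0, 1], [-1, -1]]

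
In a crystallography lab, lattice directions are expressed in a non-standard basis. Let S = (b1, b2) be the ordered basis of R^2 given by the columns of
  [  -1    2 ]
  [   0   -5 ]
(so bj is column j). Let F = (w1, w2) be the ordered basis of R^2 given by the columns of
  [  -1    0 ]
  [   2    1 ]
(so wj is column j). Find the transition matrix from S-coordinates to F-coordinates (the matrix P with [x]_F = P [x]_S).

Take x = bj: its S-coordinates are the j-th standard unit vector, so P e_j — column j of P — equals [bj]_F.
b1 = w1 - 2w2, giving column 1 = (1, -2); repeating for each j gives P = [[1, -2], [-2, -1]].

[[1, -2], [-2, -1]]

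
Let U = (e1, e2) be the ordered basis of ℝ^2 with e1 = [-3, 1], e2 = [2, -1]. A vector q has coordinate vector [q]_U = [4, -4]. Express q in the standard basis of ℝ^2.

The coordinates say q = 4e1 - 4e2; adding the scaled basis vectors gives [-20, 8].

[-20, 8]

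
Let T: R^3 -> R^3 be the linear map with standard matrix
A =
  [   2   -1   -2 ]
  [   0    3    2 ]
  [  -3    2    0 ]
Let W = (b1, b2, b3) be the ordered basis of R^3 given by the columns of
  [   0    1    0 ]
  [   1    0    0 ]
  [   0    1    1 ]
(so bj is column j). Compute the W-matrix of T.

[[3, 2, 2], [-1, 0, -2], [3, -3, 2]]

The j-th column of [T]_W is [T(bj)]_W.
T(b1) = A b1 = [-1, 3, 2] = 3b1 - b2 + 3b3, so column 1 is [3, -1, 3].
Repeating for b2, b3 and assembling the columns gives [[3, 2, 2], [-1, 0, -2], [3, -3, 2]].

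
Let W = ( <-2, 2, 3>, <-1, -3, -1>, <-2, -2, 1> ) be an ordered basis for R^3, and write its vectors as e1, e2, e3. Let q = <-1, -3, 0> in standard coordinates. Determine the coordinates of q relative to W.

<-1, -1, 2>

[q]_W is the unique c with M c = q, where M has columns e1, ..., e3.
Solving this 3x3 system gives c = (-1, -1, 2).
Check: -e1 - e2 + 2e3 = <-1, -3, 0>.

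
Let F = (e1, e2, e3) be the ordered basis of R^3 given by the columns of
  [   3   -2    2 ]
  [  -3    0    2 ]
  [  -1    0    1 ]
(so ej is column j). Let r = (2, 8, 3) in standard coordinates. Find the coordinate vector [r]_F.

(-2, -3, 1)

Write r = c_1 e1 + ... + c_3 e3 and solve for the c_i.
Row-reducing the augmented matrix [M | r] gives c = (-2, -3, 1).
Check: -2e1 - 3e2 + e3 = (2, 8, 3).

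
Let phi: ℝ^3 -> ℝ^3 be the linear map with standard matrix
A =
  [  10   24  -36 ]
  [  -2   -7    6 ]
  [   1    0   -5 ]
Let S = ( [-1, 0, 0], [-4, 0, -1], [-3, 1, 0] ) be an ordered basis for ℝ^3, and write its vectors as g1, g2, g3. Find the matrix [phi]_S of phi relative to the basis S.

[[0, 2, -3], [1, -1, 3], [2, 2, -1]]

The j-th column of [phi]_S is [phi(gj)]_S.
phi(g1) = A g1 = [-10, 2, -1] = 0·g1 + g2 + 2g3, so column 1 is [0, 1, 2].
Repeating for g2, g3 and assembling the columns gives [[0, 2, -3], [1, -1, 3], [2, 2, -1]].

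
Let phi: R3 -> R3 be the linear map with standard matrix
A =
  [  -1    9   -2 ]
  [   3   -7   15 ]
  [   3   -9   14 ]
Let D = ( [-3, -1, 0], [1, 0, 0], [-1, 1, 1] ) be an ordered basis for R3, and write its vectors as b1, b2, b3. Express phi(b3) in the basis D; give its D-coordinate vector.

Compute phi(b3) = A b3 = [8, 5, 2] in standard coordinates.
Then write this in D-coordinates: solve for y in y_1 b1 + ... + y_3 b3 = [8, 5, 2].
This gives y = [-3, 1, 2], which is column 3 of [phi]_D.

[-3, 1, 2]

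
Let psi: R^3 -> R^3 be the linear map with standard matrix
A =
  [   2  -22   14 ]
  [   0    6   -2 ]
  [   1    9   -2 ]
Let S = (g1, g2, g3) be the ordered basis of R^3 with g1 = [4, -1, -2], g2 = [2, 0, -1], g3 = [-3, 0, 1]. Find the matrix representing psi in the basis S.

With P the matrix whose columns are g1, ..., g3, [psi]_S = P^(-1) A P.
Column by column: psi(g1) = A g1 = [2, -2, -1]; its S-coordinates [2, -3, 0] give column 1.
Continuing for each basis vector yields [psi]_S = [[2, -2, 2], [-3, 2, 3], [0, 2, 2]].

[[2, -2, 2], [-3, 2, 3], [0, 2, 2]]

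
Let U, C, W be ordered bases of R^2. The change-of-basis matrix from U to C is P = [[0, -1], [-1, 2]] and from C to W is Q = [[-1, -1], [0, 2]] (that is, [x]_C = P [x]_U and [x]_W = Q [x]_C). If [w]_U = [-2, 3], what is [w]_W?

Composing the changes, [w]_W = Q P [w]_U.
Q P = [[1, -1], [-2, 4]]; applying this to [-2, 3] gives [-5, 16].

[-5, 16]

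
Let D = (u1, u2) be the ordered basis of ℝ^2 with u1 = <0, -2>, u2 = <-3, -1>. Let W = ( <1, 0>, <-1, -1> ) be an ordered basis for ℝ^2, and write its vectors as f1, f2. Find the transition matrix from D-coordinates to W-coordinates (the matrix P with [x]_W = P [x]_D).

Take x = uj: its D-coordinates are the j-th standard unit vector, so P e_j — column j of P — equals [uj]_W.
u1 = 2f1 + 2f2, giving column 1 = <2, 2>; repeating for each j gives P = [[2, -2], [2, 1]].

[[2, -2], [2, 1]]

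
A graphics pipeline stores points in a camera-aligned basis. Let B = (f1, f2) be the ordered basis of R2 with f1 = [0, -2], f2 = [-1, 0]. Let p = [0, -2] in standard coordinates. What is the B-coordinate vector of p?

[p]_B is the unique c with M c = p, where M has columns f1, f2.
System: 0c_1 - c_2 = 0, -2c_1 + 0c_2 = -2; solving gives c_1 = 1, c_2 = 0.
Check: f1 + 0·f2 = [0, -2].

[1, 0]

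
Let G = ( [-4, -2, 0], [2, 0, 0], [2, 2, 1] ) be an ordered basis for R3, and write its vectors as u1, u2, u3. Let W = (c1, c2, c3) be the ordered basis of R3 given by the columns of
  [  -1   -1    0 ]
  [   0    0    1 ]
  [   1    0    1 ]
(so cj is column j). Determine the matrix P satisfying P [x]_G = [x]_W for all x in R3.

Let M have columns uj and N have columns cj. Then for every x, N [x]_W = x = M [x]_G, so P = N^(-1) M.
Since det N = -1, N^(-1) has integer entries; multiplying gives P = [[2, 0, -1], [2, -2, -1], [-2, 0, 2]].

[[2, 0, -1], [2, -2, -1], [-2, 0, 2]]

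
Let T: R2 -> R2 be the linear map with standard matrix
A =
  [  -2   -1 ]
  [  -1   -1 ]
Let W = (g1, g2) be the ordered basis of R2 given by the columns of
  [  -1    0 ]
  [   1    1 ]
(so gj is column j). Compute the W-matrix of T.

[[-1, 1], [1, -2]]

Let P have columns g1, g2. Then [T]_W = P^(-1) A P.
Here det P = -1, so P^(-1) is integer; computing A P first and then P^(-1)(A P) gives [[-1, 1], [1, -2]].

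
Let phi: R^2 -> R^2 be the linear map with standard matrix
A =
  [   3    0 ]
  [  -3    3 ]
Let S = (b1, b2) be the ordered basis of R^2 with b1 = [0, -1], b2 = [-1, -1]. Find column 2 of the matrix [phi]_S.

[-3, 3]

Column 2 of [phi]_S is the S-coordinate vector of phi(b2).
In standard coordinates phi(b2) = A b2 = [-3, 0].
Converting to S: [-3, 0] = -3b1 + 3b2, so the coordinate vector is [-3, 3].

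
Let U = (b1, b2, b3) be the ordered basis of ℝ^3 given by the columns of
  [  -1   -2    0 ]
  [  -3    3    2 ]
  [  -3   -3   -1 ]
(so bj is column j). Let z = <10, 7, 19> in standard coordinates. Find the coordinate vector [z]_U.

[z]_U is the unique c with M c = z, where M has columns b1, ..., b3.
Gaussian elimination on [M | z] yields c = (-4, -3, 2).
Check: -4b1 - 3b2 + 2b3 = <10, 7, 19>.

<-4, -3, 2>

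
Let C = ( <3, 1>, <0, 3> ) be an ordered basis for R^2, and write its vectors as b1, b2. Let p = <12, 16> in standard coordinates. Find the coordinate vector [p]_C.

Write p = c_1 b1 + c_2 b2 and solve for the c_i.
System: 3c_1 + 0c_2 = 12, c_1 + 3c_2 = 16; solving gives c_1 = 4, c_2 = 4.
Check: 4b1 + 4b2 = <12, 16>.

<4, 4>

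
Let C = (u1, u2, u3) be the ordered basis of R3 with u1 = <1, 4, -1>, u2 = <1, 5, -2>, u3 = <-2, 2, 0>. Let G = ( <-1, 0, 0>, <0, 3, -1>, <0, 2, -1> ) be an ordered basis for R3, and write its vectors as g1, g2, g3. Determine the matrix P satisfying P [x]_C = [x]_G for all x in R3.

Column j of P is [uj]_G, since P maps C-coordinates to G-coordinates.
Expressing u1 in G: u1 = -g1 + 2g2 - g3, so column 1 of P is <-1, 2, -1>.
Doing the same for each uj gives P = [[-1, -1, 2], [2, 1, 2], [-1, 1, -2]].

[[-1, -1, 2], [2, 1, 2], [-1, 1, -2]]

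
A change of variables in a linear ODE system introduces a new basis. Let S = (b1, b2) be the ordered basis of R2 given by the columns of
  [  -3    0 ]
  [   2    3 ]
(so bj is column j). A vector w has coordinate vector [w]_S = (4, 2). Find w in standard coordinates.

The coordinates say w = 4b1 + 2b2; adding the scaled basis vectors gives (-12, 14).

(-12, 14)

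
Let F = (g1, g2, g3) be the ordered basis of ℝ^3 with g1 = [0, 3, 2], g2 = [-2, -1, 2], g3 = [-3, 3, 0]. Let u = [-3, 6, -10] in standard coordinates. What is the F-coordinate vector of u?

We seek scalars with c_1 g1 + ... + c_3 g3 = u; equivalently solve M c = u where the columns of M are g1, ..., g3.
Solving this 3x3 system gives c = (-2, -3, 3).
Check: -2g1 - 3g2 + 3g3 = [-3, 6, -10].

[-2, -3, 3]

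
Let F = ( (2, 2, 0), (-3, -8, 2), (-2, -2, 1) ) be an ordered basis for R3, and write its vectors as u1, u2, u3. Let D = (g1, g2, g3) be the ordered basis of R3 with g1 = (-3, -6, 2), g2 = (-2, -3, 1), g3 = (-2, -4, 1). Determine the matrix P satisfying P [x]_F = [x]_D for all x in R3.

Column j of P is [uj]_D, since P maps F-coordinates to D-coordinates.
Expressing u1 in D: u1 = 2g1 - 2g2 - 2g3, so column 1 of P is (2, -2, -2).
Doing the same for each uj gives P = [[2, 1, 0], [-2, -2, 2], [-2, 2, -1]].

[[2, 1, 0], [-2, -2, 2], [-2, 2, -1]]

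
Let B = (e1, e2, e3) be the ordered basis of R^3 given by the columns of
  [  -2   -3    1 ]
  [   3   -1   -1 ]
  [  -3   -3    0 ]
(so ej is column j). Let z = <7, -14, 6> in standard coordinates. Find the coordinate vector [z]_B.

<-3, 1, 4>

We seek scalars with c_1 e1 + ... + c_3 e3 = z; equivalently solve M c = z where the columns of M are e1, ..., e3.
Row-reducing the augmented matrix [M | z] gives c = (-3, 1, 4).
Check: -3e1 + e2 + 4e3 = <7, -14, 6>.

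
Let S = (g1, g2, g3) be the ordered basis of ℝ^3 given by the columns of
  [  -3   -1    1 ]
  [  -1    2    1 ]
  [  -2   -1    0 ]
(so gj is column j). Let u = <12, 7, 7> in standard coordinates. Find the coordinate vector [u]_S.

<-4, 1, 1>

Write u = c_1 g1 + ... + c_3 g3 and solve for the c_i.
Solving this 3x3 system gives c = (-4, 1, 1).
Check: -4g1 + g2 + g3 = <12, 7, 7>.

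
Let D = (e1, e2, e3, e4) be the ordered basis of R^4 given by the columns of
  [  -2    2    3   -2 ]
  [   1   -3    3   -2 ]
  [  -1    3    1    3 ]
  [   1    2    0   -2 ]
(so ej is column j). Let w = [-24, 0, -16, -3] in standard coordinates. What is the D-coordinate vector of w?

[3, -3, -4, 0]

[w]_D is the unique c with M c = w, where M has columns e1, ..., e4.
Solving this 4x4 system gives c = (3, -3, -4, 0).
Check: 3e1 - 3e2 - 4e3 + 0·e4 = [-24, 0, -16, -3].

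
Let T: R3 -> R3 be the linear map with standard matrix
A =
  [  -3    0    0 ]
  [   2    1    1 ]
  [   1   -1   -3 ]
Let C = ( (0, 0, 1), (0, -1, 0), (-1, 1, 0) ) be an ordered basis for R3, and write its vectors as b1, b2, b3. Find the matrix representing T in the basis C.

[[-3, 1, -2], [-1, 1, -2], [0, 0, -3]]

With P the matrix whose columns are b1, ..., b3, [T]_C = P^(-1) A P.
Column by column: T(b1) = A b1 = (0, 1, -3); its C-coordinates (-3, -1, 0) give column 1.
Continuing for each basis vector yields [T]_C = [[-3, 1, -2], [-1, 1, -2], [0, 0, -3]].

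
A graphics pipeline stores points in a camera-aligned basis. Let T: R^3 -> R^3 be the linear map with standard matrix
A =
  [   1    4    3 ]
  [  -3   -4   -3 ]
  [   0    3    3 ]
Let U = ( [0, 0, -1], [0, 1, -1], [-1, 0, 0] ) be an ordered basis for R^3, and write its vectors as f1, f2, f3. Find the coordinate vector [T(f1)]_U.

Column 1 of [T]_U is the U-coordinate vector of T(f1).
In standard coordinates T(f1) = A f1 = [-3, 3, -3].
Converting to U: [-3, 3, -3] = 0·f1 + 3f2 + 3f3, so the coordinate vector is [0, 3, 3].

[0, 3, 3]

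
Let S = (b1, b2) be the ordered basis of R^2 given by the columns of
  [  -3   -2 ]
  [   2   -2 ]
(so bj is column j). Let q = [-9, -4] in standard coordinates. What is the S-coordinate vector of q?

[1, 3]

[q]_S is the unique c with M c = q, where M has columns b1, b2.
System: -3c_1 - 2c_2 = -9, 2c_1 - 2c_2 = -4; solving gives c_1 = 1, c_2 = 3.
Check: b1 + 3b2 = [-9, -4].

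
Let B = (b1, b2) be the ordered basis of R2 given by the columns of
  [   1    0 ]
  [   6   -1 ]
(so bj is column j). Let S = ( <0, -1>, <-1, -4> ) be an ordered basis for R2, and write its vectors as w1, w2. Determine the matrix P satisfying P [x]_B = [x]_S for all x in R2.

[[-2, 1], [-1, 0]]

Column j of P is [bj]_S, since P maps B-coordinates to S-coordinates.
Expressing b1 in S: b1 = -2w1 - w2, so column 1 of P is <-2, -1>.
Doing the same for each bj gives P = [[-2, 1], [-1, 0]].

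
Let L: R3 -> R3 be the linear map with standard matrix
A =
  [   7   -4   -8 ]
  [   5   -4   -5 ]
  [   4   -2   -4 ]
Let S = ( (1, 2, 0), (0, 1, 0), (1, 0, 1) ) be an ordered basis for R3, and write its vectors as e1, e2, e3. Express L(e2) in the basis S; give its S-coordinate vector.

Compute L(e2) = A e2 = (-4, -4, -2) in standard coordinates.
Then write this in S-coordinates: solve for y in y_1 e1 + ... + y_3 e3 = (-4, -4, -2).
This gives y = (-2, 0, -2), which is column 2 of [L]_S.

(-2, 0, -2)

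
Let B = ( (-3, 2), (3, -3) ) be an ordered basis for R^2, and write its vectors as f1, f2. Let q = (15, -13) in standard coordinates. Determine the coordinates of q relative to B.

(-2, 3)

Write q = c_1 f1 + c_2 f2 and solve for the c_i.
System: -3c_1 + 3c_2 = 15, 2c_1 - 3c_2 = -13; solving gives c_1 = -2, c_2 = 3.
Check: -2f1 + 3f2 = (15, -13).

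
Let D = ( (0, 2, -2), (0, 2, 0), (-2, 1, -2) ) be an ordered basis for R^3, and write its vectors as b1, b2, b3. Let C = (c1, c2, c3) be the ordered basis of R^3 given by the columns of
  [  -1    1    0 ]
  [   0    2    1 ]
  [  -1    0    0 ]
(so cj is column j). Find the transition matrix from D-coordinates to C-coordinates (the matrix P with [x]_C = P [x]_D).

Let M have columns bj and N have columns cj. Then for every x, N [x]_C = x = M [x]_D, so P = N^(-1) M.
Since det N = -1, N^(-1) has integer entries; multiplying gives P = [[2, 0, 2], [2, 0, 0], [-2, 2, 1]].

[[2, 0, 2], [2, 0, 0], [-2, 2, 1]]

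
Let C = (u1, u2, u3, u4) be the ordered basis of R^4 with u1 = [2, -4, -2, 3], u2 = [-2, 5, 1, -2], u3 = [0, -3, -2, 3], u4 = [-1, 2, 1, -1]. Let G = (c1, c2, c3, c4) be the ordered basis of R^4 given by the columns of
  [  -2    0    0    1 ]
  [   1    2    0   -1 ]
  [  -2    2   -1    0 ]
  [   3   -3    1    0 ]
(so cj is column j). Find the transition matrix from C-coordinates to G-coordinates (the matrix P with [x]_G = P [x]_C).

Take x = uj: its C-coordinates are the j-th standard unit vector, so P e_j — column j of P — equals [uj]_G.
u1 = 0·c1 - c2 + 0·c3 + 2c4, giving column 1 = [0, -1, 0, 2]; repeating for each j gives P = [[0, 1, -1, 1], [-1, 2, -2, 1], [0, 1, 0, -1], [2, 0, -2, 1]].

[[0, 1, -1, 1], [-1, 2, -2, 1], [0, 1, 0, -1], [2, 0, -2, 1]]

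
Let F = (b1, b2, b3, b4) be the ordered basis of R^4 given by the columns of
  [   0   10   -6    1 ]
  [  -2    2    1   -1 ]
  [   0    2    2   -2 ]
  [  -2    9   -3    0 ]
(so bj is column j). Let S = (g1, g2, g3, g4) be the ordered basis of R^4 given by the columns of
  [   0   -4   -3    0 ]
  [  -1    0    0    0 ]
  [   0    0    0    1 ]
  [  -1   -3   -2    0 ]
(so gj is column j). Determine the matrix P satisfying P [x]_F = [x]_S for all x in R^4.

[[2, -2, -1, 1], [0, -1, 0, -1], [0, -2, 2, 1], [0, 2, 2, -2]]

Take x = bj: its F-coordinates are the j-th standard unit vector, so P e_j — column j of P — equals [bj]_S.
b1 = 2g1 + 0·g2 + 0·g3 + 0·g4, giving column 1 = <2, 0, 0, 0>; repeating for each j gives P = [[2, -2, -1, 1], [0, -1, 0, -1], [0, -2, 2, 1], [0, 2, 2, -2]].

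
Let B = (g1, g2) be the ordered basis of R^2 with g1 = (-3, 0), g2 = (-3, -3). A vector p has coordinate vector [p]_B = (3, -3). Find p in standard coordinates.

(0, 9)

The coordinates say p = 3g1 - 3g2; adding the scaled basis vectors gives (0, 9).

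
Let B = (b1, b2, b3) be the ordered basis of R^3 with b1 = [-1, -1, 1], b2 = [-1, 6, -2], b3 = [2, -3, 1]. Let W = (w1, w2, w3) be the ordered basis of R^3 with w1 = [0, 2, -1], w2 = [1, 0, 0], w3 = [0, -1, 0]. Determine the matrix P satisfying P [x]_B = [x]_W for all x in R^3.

[[-1, 2, -1], [-1, -1, 2], [-1, -2, 1]]

Take x = bj: its B-coordinates are the j-th standard unit vector, so P e_j — column j of P — equals [bj]_W.
b1 = -w1 - w2 - w3, giving column 1 = [-1, -1, -1]; repeating for each j gives P = [[-1, 2, -1], [-1, -1, 2], [-1, -2, 1]].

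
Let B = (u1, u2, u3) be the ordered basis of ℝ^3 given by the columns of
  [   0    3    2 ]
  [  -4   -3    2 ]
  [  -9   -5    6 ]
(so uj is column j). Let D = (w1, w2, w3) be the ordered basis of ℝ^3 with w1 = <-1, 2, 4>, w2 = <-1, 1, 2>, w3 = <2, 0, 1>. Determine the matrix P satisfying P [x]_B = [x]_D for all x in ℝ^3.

[[-2, -2, 0], [0, 1, 2], [-1, 1, 2]]

Let M have columns uj and N have columns wj. Then for every x, N [x]_D = x = M [x]_B, so P = N^(-1) M.
Since det N = 1, N^(-1) has integer entries; multiplying gives P = [[-2, -2, 0], [0, 1, 2], [-1, 1, 2]].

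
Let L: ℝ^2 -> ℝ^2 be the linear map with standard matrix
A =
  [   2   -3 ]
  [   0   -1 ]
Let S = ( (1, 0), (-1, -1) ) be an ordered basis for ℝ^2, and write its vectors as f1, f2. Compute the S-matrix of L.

[[2, 0], [0, -1]]

With P the matrix whose columns are f1, f2, [L]_S = P^(-1) A P.
Column by column: L(f1) = A f1 = (2, 0); its S-coordinates (2, 0) give column 1.
Continuing for each basis vector yields [L]_S = [[2, 0], [0, -1]].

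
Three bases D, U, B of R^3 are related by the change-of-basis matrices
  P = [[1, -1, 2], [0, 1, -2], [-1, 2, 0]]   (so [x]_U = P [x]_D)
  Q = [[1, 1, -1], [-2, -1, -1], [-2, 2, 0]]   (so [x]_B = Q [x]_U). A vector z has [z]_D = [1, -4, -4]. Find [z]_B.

[10, 11, 14]

First [z]_U = P [z]_D = [-3, 4, -9].
Then [z]_B = Q [z]_U = [10, 11, 14].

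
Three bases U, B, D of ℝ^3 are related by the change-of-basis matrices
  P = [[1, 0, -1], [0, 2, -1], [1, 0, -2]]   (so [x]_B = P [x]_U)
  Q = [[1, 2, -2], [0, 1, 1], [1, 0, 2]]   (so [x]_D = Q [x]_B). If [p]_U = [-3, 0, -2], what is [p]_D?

First [p]_B = P [p]_U = [-1, 2, 1].
Then [p]_D = Q [p]_B = [1, 3, 1].

[1, 3, 1]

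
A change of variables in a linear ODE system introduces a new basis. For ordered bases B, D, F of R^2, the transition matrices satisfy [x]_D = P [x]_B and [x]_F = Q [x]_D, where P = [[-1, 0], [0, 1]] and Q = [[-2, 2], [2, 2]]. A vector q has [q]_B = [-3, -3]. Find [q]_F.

[-12, 0]

Composing the changes, [q]_F = Q P [q]_B.
Q P = [[2, 2], [-2, 2]]; applying this to [-3, -3] gives [-12, 0].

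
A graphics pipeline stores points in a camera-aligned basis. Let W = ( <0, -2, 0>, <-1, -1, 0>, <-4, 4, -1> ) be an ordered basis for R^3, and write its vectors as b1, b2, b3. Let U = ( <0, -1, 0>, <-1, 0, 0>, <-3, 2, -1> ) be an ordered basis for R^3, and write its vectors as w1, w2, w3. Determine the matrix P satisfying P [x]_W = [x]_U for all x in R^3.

Take x = bj: its W-coordinates are the j-th standard unit vector, so P e_j — column j of P — equals [bj]_U.
b1 = 2w1 + 0·w2 + 0·w3, giving column 1 = <2, 0, 0>; repeating for each j gives P = [[2, 1, -2], [0, 1, 1], [0, 0, 1]].

[[2, 1, -2], [0, 1, 1], [0, 0, 1]]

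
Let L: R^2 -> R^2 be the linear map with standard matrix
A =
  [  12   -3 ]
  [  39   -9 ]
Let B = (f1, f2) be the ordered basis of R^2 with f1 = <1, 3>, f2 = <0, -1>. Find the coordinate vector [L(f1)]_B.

Compute L(f1) = A f1 = <3, 12> in standard coordinates.
Then write this in B-coordinates: solve for y in y_1 f1 + y_2 f2 = <3, 12>.
This gives y = <3, -3>, which is column 1 of [L]_B.

<3, -3>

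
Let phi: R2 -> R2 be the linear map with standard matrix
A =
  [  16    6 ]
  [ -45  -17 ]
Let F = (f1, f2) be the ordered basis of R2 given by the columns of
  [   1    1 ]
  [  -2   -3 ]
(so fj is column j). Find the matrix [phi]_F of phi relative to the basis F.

The j-th column of [phi]_F is [phi(fj)]_F.
phi(f1) = A f1 = [4, -11] = f1 + 3f2, so column 1 is [1, 3].
Repeating for f2 and assembling the columns gives [[1, 0], [3, -2]].

[[1, 0], [3, -2]]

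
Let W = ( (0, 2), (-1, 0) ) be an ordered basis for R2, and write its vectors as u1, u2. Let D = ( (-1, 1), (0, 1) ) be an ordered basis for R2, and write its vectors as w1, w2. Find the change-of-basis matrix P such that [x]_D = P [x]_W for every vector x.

[[0, 1], [2, -1]]

Column j of P is [uj]_D, since P maps W-coordinates to D-coordinates.
Expressing u1 in D: u1 = 0·w1 + 2w2, so column 1 of P is (0, 2).
Doing the same for each uj gives P = [[0, 1], [2, -1]].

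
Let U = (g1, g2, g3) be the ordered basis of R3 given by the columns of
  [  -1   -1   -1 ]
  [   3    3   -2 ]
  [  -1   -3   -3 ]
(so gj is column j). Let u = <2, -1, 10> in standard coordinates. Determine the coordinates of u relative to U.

Write u = c_1 g1 + ... + c_3 g3 and solve for the c_i.
Row-reducing the augmented matrix [M | u] gives c = (2, -3, -1).
Check: 2g1 - 3g2 - g3 = <2, -1, 10>.

<2, -3, -1>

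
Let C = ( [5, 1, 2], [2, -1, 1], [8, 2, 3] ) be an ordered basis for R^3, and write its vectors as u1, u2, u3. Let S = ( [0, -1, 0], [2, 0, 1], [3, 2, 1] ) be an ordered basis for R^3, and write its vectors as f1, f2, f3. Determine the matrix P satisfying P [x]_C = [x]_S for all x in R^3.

[[1, 1, 2], [1, 1, 1], [1, 0, 2]]

Let M have columns uj and N have columns fj. Then for every x, N [x]_S = x = M [x]_C, so P = N^(-1) M.
Since det N = -1, N^(-1) has integer entries; multiplying gives P = [[1, 1, 2], [1, 1, 1], [1, 0, 2]].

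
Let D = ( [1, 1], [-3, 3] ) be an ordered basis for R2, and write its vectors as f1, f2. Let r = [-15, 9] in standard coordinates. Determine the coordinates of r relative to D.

[-3, 4]

We seek scalars with c_1 f1 + c_2 f2 = r; equivalently solve M c = r where the columns of M are f1, f2.
System: c_1 - 3c_2 = -15, c_1 + 3c_2 = 9; solving gives c_1 = -3, c_2 = 4.
Check: -3f1 + 4f2 = [-15, 9].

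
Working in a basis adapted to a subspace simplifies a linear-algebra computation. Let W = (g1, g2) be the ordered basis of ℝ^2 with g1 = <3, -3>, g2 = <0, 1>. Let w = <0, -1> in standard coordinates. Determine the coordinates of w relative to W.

<0, -1>

We seek scalars with c_1 g1 + c_2 g2 = w; equivalently solve M c = w where the columns of M are g1, g2.
System: 3c_1 + 0c_2 = 0, -3c_1 + c_2 = -1; solving gives c_1 = 0, c_2 = -1.
Check: 0·g1 - g2 = <0, -1>.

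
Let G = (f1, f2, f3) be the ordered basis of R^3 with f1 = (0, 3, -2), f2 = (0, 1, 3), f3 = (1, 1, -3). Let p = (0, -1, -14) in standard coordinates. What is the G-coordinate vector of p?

[p]_G is the unique c with M c = p, where M has columns f1, ..., f3.
Row-reducing the augmented matrix [M | p] gives c = (1, -4, 0).
Check: f1 - 4f2 + 0·f3 = (0, -1, -14).

(1, -4, 0)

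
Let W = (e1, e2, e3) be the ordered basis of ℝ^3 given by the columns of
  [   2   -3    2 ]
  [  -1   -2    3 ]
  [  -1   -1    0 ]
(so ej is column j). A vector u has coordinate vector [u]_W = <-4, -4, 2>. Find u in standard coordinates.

<8, 18, 8>

The coordinates say u = -4e1 - 4e2 + 2e3; adding the scaled basis vectors gives <8, 18, 8>.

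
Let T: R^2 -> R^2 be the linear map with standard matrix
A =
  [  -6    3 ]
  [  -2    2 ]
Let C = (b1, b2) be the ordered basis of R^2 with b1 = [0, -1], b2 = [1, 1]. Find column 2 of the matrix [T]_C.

Compute T(b2) = A b2 = [-3, 0] in standard coordinates.
Then write this in C-coordinates: solve for y in y_1 b1 + y_2 b2 = [-3, 0].
This gives y = [-3, -3], which is column 2 of [T]_C.

[-3, -3]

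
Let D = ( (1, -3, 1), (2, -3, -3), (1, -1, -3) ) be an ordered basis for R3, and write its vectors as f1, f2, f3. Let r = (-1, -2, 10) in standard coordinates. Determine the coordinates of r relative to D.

(1, 1, -4)

We seek scalars with c_1 f1 + ... + c_3 f3 = r; equivalently solve M c = r where the columns of M are f1, ..., f3.
Row-reducing the augmented matrix [M | r] gives c = (1, 1, -4).
Check: f1 + f2 - 4f3 = (-1, -2, 10).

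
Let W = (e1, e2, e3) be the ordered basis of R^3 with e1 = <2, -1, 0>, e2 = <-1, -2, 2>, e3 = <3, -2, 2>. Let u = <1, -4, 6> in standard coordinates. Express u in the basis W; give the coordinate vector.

We seek scalars with c_1 e1 + ... + c_3 e3 = u; equivalently solve M c = u where the columns of M are e1, ..., e3.
Solving this 3x3 system gives c = (-2, 1, 2).
Check: -2e1 + e2 + 2e3 = <1, -4, 6>.

<-2, 1, 2>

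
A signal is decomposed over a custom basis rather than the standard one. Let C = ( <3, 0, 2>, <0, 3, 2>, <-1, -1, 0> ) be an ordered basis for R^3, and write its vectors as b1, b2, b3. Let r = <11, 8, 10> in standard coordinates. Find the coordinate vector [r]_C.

We seek scalars with c_1 b1 + ... + c_3 b3 = r; equivalently solve M c = r where the columns of M are b1, ..., b3.
Row-reducing the augmented matrix [M | r] gives c = (3, 2, -2).
Check: 3b1 + 2b2 - 2b3 = <11, 8, 10>.

<3, 2, -2>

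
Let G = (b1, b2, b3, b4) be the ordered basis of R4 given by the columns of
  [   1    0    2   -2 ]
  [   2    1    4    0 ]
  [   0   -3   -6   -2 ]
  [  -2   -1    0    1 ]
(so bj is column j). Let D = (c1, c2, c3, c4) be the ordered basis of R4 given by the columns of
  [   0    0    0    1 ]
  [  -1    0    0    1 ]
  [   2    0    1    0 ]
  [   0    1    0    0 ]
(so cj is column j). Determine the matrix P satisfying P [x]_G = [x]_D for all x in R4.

[[-1, -1, -2, -2], [-2, -1, 0, 1], [2, -1, -2, 2], [1, 0, 2, -2]]

Take x = bj: its G-coordinates are the j-th standard unit vector, so P e_j — column j of P — equals [bj]_D.
b1 = -c1 - 2c2 + 2c3 + c4, giving column 1 = <-1, -2, 2, 1>; repeating for each j gives P = [[-1, -1, -2, -2], [-2, -1, 0, 1], [2, -1, -2, 2], [1, 0, 2, -2]].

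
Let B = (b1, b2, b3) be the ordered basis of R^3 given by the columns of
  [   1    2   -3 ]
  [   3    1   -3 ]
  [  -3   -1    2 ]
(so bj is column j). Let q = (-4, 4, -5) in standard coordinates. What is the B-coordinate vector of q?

(3, -2, 1)

Write q = c_1 b1 + ... + c_3 b3 and solve for the c_i.
Row-reducing the augmented matrix [M | q] gives c = (3, -2, 1).
Check: 3b1 - 2b2 + b3 = (-4, 4, -5).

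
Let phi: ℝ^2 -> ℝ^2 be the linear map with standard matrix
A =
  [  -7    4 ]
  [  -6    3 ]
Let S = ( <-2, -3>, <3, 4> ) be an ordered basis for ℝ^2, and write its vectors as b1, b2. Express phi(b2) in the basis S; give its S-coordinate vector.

<-2, -3>

Compute phi(b2) = A b2 = <-5, -6> in standard coordinates.
Then write this in S-coordinates: solve for y in y_1 b1 + y_2 b2 = <-5, -6>.
This gives y = <-2, -3>, which is column 2 of [phi]_S.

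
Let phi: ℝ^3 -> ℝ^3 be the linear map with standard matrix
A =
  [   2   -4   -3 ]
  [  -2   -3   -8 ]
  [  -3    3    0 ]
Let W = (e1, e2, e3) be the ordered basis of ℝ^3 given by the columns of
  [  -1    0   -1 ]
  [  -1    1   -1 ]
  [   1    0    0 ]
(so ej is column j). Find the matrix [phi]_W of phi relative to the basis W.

[[0, 3, 0], [-2, 1, 3], [1, 1, -2]]

The j-th column of [phi]_W is [phi(ej)]_W.
phi(e1) = A e1 = (-1, -3, 0) = 0·e1 - 2e2 + e3, so column 1 is (0, -2, 1).
Repeating for e2, e3 and assembling the columns gives [[0, 3, 0], [-2, 1, 3], [1, 1, -2]].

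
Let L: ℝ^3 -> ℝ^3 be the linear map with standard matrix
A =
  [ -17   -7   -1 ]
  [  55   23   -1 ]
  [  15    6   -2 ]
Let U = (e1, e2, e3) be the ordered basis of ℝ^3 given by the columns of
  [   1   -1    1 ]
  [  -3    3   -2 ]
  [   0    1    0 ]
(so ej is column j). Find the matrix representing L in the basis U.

Let P have columns e1, ..., e3. Then [L]_U = P^(-1) A P.
Here det P = -1, so P^(-1) is integer; computing A P first and then P^(-1)(A P) gives [[3, -2, 0], [-3, 1, 3], [-2, -2, 0]].

[[3, -2, 0], [-3, 1, 3], [-2, -2, 0]]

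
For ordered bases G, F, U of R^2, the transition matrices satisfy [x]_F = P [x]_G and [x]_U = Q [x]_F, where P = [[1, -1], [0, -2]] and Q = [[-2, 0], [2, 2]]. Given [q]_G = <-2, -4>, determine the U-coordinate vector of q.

<-4, 20>

Apply P to get F-coordinates <2, 8>, then Q to get U-coordinates.
The result is [q]_U = <-4, 20>.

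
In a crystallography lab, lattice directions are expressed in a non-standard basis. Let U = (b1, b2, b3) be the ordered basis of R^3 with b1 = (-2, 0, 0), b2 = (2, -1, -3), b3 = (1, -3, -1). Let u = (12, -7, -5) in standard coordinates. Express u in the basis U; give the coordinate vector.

(-4, 1, 2)

Write u = c_1 b1 + ... + c_3 b3 and solve for the c_i.
Gaussian elimination on [M | u] yields c = (-4, 1, 2).
Check: -4b1 + b2 + 2b3 = (12, -7, -5).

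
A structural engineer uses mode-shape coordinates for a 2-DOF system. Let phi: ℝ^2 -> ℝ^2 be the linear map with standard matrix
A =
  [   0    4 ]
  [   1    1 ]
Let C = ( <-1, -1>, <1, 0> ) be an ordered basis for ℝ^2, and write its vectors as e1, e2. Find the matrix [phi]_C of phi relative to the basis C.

With P the matrix whose columns are e1, e2, [phi]_C = P^(-1) A P.
Column by column: phi(e1) = A e1 = <-4, -2>; its C-coordinates <2, -2> give column 1.
Continuing for each basis vector yields [phi]_C = [[2, -1], [-2, -1]].

[[2, -1], [-2, -1]]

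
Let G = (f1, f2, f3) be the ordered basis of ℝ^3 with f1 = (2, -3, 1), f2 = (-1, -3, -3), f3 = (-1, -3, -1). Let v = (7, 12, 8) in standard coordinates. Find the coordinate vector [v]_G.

Write v = c_1 f1 + ... + c_3 f3 and solve for the c_i.
Solving this 3x3 system gives c = (1, -1, -4).
Check: f1 - f2 - 4f3 = (7, 12, 8).

(1, -1, -4)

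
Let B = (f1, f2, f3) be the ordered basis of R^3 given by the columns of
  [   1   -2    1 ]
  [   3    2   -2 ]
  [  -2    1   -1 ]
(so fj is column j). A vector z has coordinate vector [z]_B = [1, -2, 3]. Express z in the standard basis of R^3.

z = M [z]_B, where M has columns f1, ..., f3.
Carrying out the matrix-vector product, z = [8, -7, -7].

[8, -7, -7]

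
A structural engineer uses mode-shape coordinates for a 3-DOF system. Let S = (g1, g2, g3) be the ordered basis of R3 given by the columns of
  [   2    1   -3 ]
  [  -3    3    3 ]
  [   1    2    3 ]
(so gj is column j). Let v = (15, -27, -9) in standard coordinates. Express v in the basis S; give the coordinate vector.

[v]_S is the unique c with M c = v, where M has columns g1, ..., g3.
Row-reducing the augmented matrix [M | v] gives c = (4, -2, -3).
Check: 4g1 - 2g2 - 3g3 = (15, -27, -9).

(4, -2, -3)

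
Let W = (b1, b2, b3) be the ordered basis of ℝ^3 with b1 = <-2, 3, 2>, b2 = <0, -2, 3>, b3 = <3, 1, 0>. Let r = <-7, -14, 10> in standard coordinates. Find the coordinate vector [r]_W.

[r]_W is the unique c with M c = r, where M has columns b1, ..., b3.
Row-reducing the augmented matrix [M | r] gives c = (-1, 4, -3).
Check: -b1 + 4b2 - 3b3 = <-7, -14, 10>.

<-1, 4, -3>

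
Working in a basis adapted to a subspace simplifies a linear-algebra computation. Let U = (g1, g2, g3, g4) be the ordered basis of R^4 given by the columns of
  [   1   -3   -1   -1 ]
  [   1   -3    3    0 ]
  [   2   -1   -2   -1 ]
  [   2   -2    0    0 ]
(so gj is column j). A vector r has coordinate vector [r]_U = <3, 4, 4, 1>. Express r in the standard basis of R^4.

<-14, 3, -7, -2>

By definition r = 3g1 + 4g2 + 4g3 + g4.
Summing componentwise gives <-14, 3, -7, -2>.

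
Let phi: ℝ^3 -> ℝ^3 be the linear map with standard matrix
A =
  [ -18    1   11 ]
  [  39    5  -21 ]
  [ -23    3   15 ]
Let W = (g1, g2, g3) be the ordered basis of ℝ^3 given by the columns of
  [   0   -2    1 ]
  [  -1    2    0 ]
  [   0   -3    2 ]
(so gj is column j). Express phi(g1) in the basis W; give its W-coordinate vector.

Compute phi(g1) = A g1 = <-1, -5, -3> in standard coordinates.
Then write this in W-coordinates: solve for y in y_1 g1 + ... + y_3 g3 = <-1, -5, -3>.
This gives y = <3, -1, -3>, which is column 1 of [phi]_W.

<3, -1, -3>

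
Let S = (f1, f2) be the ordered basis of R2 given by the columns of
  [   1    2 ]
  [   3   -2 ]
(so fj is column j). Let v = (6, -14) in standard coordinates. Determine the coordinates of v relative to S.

[v]_S is the unique c with M c = v, where M has columns f1, f2.
System: c_1 + 2c_2 = 6, 3c_1 - 2c_2 = -14; solving gives c_1 = -2, c_2 = 4.
Check: -2f1 + 4f2 = (6, -14).

(-2, 4)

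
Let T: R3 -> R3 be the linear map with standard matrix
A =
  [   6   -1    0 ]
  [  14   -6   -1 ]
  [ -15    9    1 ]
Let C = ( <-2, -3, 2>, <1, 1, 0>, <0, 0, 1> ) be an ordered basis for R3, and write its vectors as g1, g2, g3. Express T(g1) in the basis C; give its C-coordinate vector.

<3, -3, -1>

Column 1 of [T]_C is the C-coordinate vector of T(g1).
In standard coordinates T(g1) = A g1 = <-9, -12, 5>.
Converting to C: <-9, -12, 5> = 3g1 - 3g2 - g3, so the coordinate vector is <3, -3, -1>.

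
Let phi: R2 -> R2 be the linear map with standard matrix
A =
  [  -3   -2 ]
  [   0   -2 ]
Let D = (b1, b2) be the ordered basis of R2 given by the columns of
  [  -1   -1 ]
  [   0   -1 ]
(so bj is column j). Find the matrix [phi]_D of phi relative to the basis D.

[[-3, -3], [0, -2]]

The j-th column of [phi]_D is [phi(bj)]_D.
phi(b1) = A b1 = <3, 0> = -3b1 + 0·b2, so column 1 is <-3, 0>.
Repeating for b2 and assembling the columns gives [[-3, -3], [0, -2]].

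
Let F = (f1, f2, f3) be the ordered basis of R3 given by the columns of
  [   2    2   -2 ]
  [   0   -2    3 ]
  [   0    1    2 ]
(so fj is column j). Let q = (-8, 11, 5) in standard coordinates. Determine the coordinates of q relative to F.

[q]_F is the unique c with M c = q, where M has columns f1, ..., f3.
Solving this 3x3 system gives c = (0, -1, 3).
Check: 0·f1 - f2 + 3f3 = (-8, 11, 5).

(0, -1, 3)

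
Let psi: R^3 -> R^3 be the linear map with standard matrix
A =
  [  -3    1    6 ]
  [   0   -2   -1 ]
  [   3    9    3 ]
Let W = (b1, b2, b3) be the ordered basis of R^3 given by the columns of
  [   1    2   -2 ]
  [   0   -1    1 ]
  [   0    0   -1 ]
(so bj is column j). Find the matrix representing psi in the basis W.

[[-3, -3, -1], [-3, 1, 1], [-3, 3, 0]]

Let P have columns b1, ..., b3. Then [psi]_W = P^(-1) A P.
Here det P = 1, so P^(-1) is integer; computing A P first and then P^(-1)(A P) gives [[-3, -3, -1], [-3, 1, 1], [-3, 3, 0]].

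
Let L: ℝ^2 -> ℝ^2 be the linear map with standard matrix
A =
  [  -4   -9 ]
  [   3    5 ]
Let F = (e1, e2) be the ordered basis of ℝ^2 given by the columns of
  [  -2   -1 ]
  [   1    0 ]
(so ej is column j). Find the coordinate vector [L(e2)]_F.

<-3, 2>

Compute L(e2) = A e2 = <4, -3> in standard coordinates.
Then write this in F-coordinates: solve for y in y_1 e1 + y_2 e2 = <4, -3>.
This gives y = <-3, 2>, which is column 2 of [L]_F.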